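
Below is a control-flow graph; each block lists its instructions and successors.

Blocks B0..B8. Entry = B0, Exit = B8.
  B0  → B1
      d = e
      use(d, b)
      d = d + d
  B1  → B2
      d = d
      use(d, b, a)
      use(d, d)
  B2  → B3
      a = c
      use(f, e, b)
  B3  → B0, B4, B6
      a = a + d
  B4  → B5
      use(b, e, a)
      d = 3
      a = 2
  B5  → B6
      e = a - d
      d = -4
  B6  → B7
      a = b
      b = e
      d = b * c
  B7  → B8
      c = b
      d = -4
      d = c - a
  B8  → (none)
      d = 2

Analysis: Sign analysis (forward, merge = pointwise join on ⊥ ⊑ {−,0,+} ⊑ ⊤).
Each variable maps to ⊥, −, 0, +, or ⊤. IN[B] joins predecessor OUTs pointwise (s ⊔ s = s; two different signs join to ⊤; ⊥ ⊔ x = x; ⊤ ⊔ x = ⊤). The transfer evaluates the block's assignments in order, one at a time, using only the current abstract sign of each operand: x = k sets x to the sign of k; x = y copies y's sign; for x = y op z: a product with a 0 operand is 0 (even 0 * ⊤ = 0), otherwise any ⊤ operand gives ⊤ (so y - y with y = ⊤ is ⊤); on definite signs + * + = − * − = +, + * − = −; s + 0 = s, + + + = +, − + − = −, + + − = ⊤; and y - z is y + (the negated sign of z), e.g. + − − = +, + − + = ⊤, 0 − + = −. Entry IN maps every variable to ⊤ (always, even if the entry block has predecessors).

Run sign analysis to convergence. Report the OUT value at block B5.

Per-block solution:
  B0:   IN=(all ⊤)   OUT=(all ⊤)
  B1:   IN=(all ⊤)   OUT=(all ⊤)
  B2:   IN=(all ⊤)   OUT=(all ⊤)
  B3:   IN=(all ⊤)   OUT=(all ⊤)
  B4:   IN=(all ⊤)   OUT={a:+, d:+; rest ⊤}
  B5:   IN={a:+, d:+; rest ⊤}   OUT={a:+, d:-; rest ⊤}
  B6:   IN=(all ⊤)   OUT=(all ⊤)
  B7:   IN=(all ⊤)   OUT=(all ⊤)
  B8:   IN=(all ⊤)   OUT={d:+; rest ⊤}

Merge at B5: IN[B5] = OUT[B4] = {a: +, b: ⊤, c: ⊤, d: +, e: ⊤, f: ⊤}
Applying B5's transfer function to that IN value gives OUT[B5] (row B5 above).

Answer: {a: +, b: ⊤, c: ⊤, d: -, e: ⊤, f: ⊤}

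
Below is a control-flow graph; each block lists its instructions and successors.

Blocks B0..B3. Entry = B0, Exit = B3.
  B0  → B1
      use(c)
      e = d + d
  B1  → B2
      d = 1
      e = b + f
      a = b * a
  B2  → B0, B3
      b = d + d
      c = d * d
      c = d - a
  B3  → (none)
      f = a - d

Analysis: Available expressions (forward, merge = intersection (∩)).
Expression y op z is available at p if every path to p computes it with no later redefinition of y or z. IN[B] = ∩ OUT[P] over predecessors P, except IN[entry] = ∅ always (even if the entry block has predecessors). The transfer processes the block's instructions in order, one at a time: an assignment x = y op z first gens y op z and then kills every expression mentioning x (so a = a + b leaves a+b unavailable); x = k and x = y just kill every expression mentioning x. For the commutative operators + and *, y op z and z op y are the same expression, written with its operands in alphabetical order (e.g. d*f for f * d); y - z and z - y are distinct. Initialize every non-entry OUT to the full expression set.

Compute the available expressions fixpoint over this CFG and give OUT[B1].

Fixpoint table:
  B0: | IN={} | OUT={d+d}
  B1: | IN={d+d} | OUT={b+f}
  B2: | IN={b+f} | OUT={d*d, d+d, d-a}
  B3: | IN={d*d, d+d, d-a} | OUT={a-d, d*d, d+d, d-a}

Merge at B1: IN[B1] = OUT[B0] = {d+d}
Applying B1's transfer function to that IN value gives OUT[B1] (row B1 above).

Answer: {b+f}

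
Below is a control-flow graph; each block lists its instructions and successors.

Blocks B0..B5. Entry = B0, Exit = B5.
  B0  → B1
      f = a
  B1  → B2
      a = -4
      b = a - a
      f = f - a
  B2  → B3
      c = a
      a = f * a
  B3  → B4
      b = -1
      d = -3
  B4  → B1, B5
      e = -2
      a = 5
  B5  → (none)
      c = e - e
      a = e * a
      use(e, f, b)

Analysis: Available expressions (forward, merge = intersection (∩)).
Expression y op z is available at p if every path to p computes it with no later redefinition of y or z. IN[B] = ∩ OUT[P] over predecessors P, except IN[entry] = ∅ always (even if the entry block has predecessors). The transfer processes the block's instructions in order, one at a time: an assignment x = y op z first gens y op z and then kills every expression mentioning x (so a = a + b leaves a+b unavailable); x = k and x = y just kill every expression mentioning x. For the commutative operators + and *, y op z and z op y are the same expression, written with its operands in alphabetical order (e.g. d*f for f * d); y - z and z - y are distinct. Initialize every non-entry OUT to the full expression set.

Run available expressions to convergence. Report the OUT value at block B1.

Converged values:
  B0: | IN={} | OUT={}
  B1: | IN={} | OUT={a-a}
  B2: | IN={a-a} | OUT={}
  B3: | IN={} | OUT={}
  B4: | IN={} | OUT={}
  B5: | IN={} | OUT={e-e}

Merge at B1: IN[B1] = OUT[B0] ∩ OUT[B4] = {}
Applying B1's transfer function to that IN value gives OUT[B1] (row B1 above).

Answer: {a-a}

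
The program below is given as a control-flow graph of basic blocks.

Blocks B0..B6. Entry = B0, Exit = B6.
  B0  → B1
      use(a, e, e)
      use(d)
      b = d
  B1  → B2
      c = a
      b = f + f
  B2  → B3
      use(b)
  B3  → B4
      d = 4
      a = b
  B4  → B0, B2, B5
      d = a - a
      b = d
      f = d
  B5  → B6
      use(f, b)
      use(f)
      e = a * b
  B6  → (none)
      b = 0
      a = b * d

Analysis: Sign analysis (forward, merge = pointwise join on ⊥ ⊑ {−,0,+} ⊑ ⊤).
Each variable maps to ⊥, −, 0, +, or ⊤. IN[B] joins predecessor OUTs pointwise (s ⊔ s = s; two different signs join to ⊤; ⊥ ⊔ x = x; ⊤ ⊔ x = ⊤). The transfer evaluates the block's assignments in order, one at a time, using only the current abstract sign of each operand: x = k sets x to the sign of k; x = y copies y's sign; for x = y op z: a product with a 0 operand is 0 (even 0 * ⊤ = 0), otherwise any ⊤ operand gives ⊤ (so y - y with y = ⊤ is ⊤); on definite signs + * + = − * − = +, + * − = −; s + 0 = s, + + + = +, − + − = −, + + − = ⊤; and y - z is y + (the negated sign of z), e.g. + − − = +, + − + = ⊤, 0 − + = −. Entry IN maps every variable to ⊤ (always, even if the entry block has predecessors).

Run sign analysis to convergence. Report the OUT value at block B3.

Answer: {a: ⊤, b: ⊤, c: ⊤, d: +, e: ⊤, f: ⊤}

Trace:
Per-block solution:
  B0:  IN=(all ⊤)  OUT=(all ⊤)
  B1:  IN=(all ⊤)  OUT=(all ⊤)
  B2:  IN=(all ⊤)  OUT=(all ⊤)
  B3:  IN=(all ⊤)  OUT={d:+; rest ⊤}
  B4:  IN={d:+; rest ⊤}  OUT=(all ⊤)
  B5:  IN=(all ⊤)  OUT=(all ⊤)
  B6:  IN=(all ⊤)  OUT={a:0, b:0; rest ⊤}

Merge at B3: IN[B3] = OUT[B2] = {a: ⊤, b: ⊤, c: ⊤, d: ⊤, e: ⊤, f: ⊤}
Applying B3's transfer function to that IN value gives OUT[B3] (row B3 above).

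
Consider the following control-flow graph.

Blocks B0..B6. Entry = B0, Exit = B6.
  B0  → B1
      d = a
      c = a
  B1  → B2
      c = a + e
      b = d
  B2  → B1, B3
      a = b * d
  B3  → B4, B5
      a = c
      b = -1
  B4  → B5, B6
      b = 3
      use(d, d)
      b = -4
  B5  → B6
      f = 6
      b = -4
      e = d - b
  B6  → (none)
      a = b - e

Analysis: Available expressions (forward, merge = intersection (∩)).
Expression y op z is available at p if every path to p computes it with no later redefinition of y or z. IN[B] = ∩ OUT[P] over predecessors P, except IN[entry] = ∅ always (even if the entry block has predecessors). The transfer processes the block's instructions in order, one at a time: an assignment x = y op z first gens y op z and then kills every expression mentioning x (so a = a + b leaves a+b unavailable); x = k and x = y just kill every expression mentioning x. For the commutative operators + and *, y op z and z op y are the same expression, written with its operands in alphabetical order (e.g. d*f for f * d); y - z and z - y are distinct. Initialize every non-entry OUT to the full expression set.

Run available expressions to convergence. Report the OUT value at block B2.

Answer: {b*d}

Derivation:
Per-block solution:
  B0: | IN={} | OUT={}
  B1: | IN={} | OUT={a+e}
  B2: | IN={a+e} | OUT={b*d}
  B3: | IN={b*d} | OUT={}
  B4: | IN={} | OUT={}
  B5: | IN={} | OUT={d-b}
  B6: | IN={} | OUT={b-e}

Merge at B2: IN[B2] = OUT[B1] = {a+e}
Applying B2's transfer function to that IN value gives OUT[B2] (row B2 above).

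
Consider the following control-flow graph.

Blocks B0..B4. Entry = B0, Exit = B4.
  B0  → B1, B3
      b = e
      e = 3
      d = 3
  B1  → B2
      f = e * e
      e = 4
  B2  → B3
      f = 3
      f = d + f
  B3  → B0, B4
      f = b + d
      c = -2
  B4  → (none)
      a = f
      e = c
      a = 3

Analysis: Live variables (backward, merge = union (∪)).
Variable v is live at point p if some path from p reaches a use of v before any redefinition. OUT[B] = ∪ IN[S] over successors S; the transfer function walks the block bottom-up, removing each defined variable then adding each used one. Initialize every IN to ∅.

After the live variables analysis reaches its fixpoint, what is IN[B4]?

Answer: {c, f}

Trace:
Per-block solution:
  B0:   IN={e}   OUT={b, d, e}
  B1:   IN={b, d, e}   OUT={b, d, e}
  B2:   IN={b, d, e}   OUT={b, d, e}
  B3:   IN={b, d, e}   OUT={c, e, f}
  B4:   IN={c, f}   OUT={}

B4 is the boundary node: OUT[B4] = {}
Applying B4's transfer function to that OUT value gives IN[B4] (row B4 above).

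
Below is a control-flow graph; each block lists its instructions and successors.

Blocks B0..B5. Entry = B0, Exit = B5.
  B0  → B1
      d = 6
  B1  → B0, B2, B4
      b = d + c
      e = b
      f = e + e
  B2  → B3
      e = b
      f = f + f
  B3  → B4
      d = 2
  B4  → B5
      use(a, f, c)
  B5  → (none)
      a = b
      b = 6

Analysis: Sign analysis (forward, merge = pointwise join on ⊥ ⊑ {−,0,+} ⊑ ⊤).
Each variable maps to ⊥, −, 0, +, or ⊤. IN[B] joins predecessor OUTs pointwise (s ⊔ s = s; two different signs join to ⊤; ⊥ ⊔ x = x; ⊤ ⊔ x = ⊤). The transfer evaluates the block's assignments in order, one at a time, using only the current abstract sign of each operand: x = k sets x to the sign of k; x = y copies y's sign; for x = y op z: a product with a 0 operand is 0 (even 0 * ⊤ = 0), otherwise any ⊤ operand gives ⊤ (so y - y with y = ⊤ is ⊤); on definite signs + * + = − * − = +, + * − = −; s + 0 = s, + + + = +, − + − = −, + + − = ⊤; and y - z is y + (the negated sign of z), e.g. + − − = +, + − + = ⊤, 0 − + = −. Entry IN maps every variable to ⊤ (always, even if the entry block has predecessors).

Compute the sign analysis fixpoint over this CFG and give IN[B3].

Answer: {a: ⊤, b: ⊤, c: ⊤, d: +, e: ⊤, f: ⊤}

Derivation:
Fixpoint table:
  B0:  IN=(all ⊤)  OUT={d:+; rest ⊤}
  B1:  IN={d:+; rest ⊤}  OUT={d:+; rest ⊤}
  B2:  IN={d:+; rest ⊤}  OUT={d:+; rest ⊤}
  B3:  IN={d:+; rest ⊤}  OUT={d:+; rest ⊤}
  B4:  IN={d:+; rest ⊤}  OUT={d:+; rest ⊤}
  B5:  IN={d:+; rest ⊤}  OUT={b:+, d:+; rest ⊤}

Merge at B3: IN[B3] = OUT[B2] = {a: ⊤, b: ⊤, c: ⊤, d: +, e: ⊤, f: ⊤}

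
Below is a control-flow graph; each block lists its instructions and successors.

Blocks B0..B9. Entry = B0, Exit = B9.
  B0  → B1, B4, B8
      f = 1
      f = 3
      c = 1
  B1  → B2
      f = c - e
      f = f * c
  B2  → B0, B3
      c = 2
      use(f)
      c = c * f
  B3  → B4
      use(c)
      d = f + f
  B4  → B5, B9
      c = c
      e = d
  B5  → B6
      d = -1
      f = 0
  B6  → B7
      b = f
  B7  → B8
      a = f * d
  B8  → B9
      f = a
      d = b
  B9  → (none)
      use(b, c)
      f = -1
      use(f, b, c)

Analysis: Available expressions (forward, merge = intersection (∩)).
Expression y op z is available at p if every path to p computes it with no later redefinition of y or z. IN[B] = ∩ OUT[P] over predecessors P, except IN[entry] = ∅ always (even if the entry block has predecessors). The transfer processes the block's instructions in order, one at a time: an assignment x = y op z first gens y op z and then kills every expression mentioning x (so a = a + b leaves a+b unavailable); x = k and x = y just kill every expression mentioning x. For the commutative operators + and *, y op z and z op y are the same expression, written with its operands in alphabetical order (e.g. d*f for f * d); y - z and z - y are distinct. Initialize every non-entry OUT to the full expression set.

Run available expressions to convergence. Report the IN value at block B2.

Answer: {c-e}

Derivation:
Fixpoint table:
  B0:  IN={}  OUT={}
  B1:  IN={}  OUT={c-e}
  B2:  IN={c-e}  OUT={}
  B3:  IN={}  OUT={f+f}
  B4:  IN={}  OUT={}
  B5:  IN={}  OUT={}
  B6:  IN={}  OUT={}
  B7:  IN={}  OUT={d*f}
  B8:  IN={}  OUT={}
  B9:  IN={}  OUT={}

Merge at B2: IN[B2] = OUT[B1] = {c-e}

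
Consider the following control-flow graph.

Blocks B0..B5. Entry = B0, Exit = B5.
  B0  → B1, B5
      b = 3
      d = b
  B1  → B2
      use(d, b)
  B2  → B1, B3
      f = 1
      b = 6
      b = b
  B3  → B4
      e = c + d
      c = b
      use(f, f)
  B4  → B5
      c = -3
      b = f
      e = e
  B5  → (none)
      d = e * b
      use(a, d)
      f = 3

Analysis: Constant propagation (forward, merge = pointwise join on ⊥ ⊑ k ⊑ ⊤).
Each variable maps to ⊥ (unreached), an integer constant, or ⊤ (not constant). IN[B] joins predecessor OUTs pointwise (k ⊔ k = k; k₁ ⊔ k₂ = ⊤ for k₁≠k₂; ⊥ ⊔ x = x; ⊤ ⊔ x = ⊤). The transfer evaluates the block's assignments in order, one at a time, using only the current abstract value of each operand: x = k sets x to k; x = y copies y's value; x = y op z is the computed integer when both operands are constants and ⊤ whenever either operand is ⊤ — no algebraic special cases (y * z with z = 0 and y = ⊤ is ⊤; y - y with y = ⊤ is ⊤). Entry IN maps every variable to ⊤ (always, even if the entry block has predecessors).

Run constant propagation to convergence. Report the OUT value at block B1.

Fixpoint table:
  B0: | IN=(all ⊤) | OUT={b:3, d:3; rest ⊤}
  B1: | IN={d:3; rest ⊤} | OUT={d:3; rest ⊤}
  B2: | IN={d:3; rest ⊤} | OUT={b:6, d:3, f:1; rest ⊤}
  B3: | IN={b:6, d:3, f:1; rest ⊤} | OUT={b:6, c:6, d:3, f:1; rest ⊤}
  B4: | IN={b:6, c:6, d:3, f:1; rest ⊤} | OUT={b:1, c:-3, d:3, f:1; rest ⊤}
  B5: | IN={d:3; rest ⊤} | OUT={f:3; rest ⊤}

Merge at B1: IN[B1] = OUT[B0] ⊔ OUT[B2] = {a: ⊤, b: ⊤, c: ⊤, d: 3, e: ⊤, f: ⊤}
Applying B1's transfer function to that IN value gives OUT[B1] (row B1 above).

Answer: {a: ⊤, b: ⊤, c: ⊤, d: 3, e: ⊤, f: ⊤}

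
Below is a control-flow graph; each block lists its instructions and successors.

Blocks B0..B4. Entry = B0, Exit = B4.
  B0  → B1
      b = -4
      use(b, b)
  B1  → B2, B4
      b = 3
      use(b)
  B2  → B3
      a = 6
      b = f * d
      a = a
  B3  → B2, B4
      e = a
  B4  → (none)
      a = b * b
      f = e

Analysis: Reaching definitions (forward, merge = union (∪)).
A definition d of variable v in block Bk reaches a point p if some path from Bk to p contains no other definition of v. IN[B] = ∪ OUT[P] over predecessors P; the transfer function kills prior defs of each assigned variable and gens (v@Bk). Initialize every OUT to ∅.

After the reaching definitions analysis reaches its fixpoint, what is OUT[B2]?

Fixpoint table:
  B0:  IN={}  OUT={b@B0}
  B1:  IN={b@B0}  OUT={b@B1}
  B2:  IN={a@B2, b@B1, b@B2, e@B3}  OUT={a@B2, b@B2, e@B3}
  B3:  IN={a@B2, b@B2, e@B3}  OUT={a@B2, b@B2, e@B3}
  B4:  IN={a@B2, b@B1, b@B2, e@B3}  OUT={a@B4, b@B1, b@B2, e@B3, f@B4}

Merge at B2: IN[B2] = OUT[B1] ⊔ OUT[B3] = {a@B2, b@B1, b@B2, e@B3}
Applying B2's transfer function to that IN value gives OUT[B2] (row B2 above).

Answer: {a@B2, b@B2, e@B3}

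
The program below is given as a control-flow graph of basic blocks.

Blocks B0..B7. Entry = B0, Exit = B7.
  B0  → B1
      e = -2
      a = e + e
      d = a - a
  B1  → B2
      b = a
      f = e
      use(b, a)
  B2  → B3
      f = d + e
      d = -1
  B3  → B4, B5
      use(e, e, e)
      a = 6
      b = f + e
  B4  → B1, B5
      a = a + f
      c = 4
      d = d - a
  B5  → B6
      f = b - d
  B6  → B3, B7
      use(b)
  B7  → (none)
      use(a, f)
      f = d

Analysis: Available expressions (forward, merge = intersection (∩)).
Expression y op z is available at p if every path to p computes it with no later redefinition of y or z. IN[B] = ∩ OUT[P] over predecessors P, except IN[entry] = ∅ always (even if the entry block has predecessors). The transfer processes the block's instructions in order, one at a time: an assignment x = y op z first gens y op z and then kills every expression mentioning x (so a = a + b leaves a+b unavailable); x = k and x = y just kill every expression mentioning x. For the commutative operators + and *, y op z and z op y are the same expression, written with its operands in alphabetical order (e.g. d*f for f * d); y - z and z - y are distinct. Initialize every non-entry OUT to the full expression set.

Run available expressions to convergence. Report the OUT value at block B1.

Answer: {e+e}

Working:
Converged values:
  B0:  IN={}  OUT={a-a, e+e}
  B1:  IN={e+e}  OUT={e+e}
  B2:  IN={e+e}  OUT={e+e}
  B3:  IN={e+e}  OUT={e+e, e+f}
  B4:  IN={e+e, e+f}  OUT={e+e, e+f}
  B5:  IN={e+e, e+f}  OUT={b-d, e+e}
  B6:  IN={b-d, e+e}  OUT={b-d, e+e}
  B7:  IN={b-d, e+e}  OUT={b-d, e+e}

Merge at B1: IN[B1] = OUT[B0] ∩ OUT[B4] = {e+e}
Applying B1's transfer function to that IN value gives OUT[B1] (row B1 above).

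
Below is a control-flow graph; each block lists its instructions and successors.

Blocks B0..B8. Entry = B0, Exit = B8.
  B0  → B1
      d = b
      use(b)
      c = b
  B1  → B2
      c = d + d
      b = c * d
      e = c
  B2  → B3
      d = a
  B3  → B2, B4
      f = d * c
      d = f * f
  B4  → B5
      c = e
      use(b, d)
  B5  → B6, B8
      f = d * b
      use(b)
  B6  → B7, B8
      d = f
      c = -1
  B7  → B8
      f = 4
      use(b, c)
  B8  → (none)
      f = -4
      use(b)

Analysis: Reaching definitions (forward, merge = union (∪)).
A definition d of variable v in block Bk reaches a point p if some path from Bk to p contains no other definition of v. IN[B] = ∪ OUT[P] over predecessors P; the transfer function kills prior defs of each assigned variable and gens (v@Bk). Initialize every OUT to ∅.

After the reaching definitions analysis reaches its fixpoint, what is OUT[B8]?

Per-block solution:
  B0:  IN={}  OUT={c@B0, d@B0}
  B1:  IN={c@B0, d@B0}  OUT={b@B1, c@B1, d@B0, e@B1}
  B2:  IN={b@B1, c@B1, d@B0, d@B3, e@B1, f@B3}  OUT={b@B1, c@B1, d@B2, e@B1, f@B3}
  B3:  IN={b@B1, c@B1, d@B2, e@B1, f@B3}  OUT={b@B1, c@B1, d@B3, e@B1, f@B3}
  B4:  IN={b@B1, c@B1, d@B3, e@B1, f@B3}  OUT={b@B1, c@B4, d@B3, e@B1, f@B3}
  B5:  IN={b@B1, c@B4, d@B3, e@B1, f@B3}  OUT={b@B1, c@B4, d@B3, e@B1, f@B5}
  B6:  IN={b@B1, c@B4, d@B3, e@B1, f@B5}  OUT={b@B1, c@B6, d@B6, e@B1, f@B5}
  B7:  IN={b@B1, c@B6, d@B6, e@B1, f@B5}  OUT={b@B1, c@B6, d@B6, e@B1, f@B7}
  B8:  IN={b@B1, c@B4, c@B6, d@B3, d@B6, e@B1, f@B5, f@B7}  OUT={b@B1, c@B4, c@B6, d@B3, d@B6, e@B1, f@B8}

Merge at B8: IN[B8] = OUT[B5] ⊔ OUT[B6] ⊔ OUT[B7] = {b@B1, c@B4, c@B6, d@B3, d@B6, e@B1, f@B5, f@B7}
Applying B8's transfer function to that IN value gives OUT[B8] (row B8 above).

Answer: {b@B1, c@B4, c@B6, d@B3, d@B6, e@B1, f@B8}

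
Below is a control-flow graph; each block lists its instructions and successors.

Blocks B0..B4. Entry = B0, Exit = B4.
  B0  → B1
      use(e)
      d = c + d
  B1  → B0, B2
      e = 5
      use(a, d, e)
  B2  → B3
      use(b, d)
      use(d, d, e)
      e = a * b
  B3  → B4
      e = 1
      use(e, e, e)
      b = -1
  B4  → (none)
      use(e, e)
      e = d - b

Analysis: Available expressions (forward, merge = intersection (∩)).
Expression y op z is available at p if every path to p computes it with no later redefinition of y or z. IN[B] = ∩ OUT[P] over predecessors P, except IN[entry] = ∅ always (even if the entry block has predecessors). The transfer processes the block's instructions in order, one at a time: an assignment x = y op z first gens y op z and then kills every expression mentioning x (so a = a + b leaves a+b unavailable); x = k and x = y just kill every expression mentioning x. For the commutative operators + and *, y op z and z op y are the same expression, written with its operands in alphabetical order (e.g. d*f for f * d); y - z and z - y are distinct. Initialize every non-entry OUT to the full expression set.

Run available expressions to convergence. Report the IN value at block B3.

Per-block solution:
  B0:  IN={}  OUT={}
  B1:  IN={}  OUT={}
  B2:  IN={}  OUT={a*b}
  B3:  IN={a*b}  OUT={}
  B4:  IN={}  OUT={d-b}

Merge at B3: IN[B3] = OUT[B2] = {a*b}

Answer: {a*b}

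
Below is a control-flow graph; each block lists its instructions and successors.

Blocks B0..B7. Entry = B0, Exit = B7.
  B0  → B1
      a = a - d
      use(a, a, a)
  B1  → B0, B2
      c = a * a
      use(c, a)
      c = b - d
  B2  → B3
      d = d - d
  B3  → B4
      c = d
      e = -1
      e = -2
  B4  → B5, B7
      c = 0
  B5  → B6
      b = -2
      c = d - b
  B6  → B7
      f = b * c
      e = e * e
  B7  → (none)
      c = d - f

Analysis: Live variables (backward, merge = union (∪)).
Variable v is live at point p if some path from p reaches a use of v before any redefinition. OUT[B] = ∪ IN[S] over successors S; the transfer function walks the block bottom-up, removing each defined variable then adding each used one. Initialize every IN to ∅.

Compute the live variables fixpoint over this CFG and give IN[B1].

Answer: {a, b, d, f}

Trace:
Fixpoint table:
  B0: | IN={a, b, d, f} | OUT={a, b, d, f}
  B1: | IN={a, b, d, f} | OUT={a, b, d, f}
  B2: | IN={d, f} | OUT={d, f}
  B3: | IN={d, f} | OUT={d, e, f}
  B4: | IN={d, e, f} | OUT={d, e, f}
  B5: | IN={d, e} | OUT={b, c, d, e}
  B6: | IN={b, c, d, e} | OUT={d, f}
  B7: | IN={d, f} | OUT={}

Merge at B1: OUT[B1] = IN[B0] ⊔ IN[B2] = {a, b, d, f}
Applying B1's transfer function to that OUT value gives IN[B1] (row B1 above).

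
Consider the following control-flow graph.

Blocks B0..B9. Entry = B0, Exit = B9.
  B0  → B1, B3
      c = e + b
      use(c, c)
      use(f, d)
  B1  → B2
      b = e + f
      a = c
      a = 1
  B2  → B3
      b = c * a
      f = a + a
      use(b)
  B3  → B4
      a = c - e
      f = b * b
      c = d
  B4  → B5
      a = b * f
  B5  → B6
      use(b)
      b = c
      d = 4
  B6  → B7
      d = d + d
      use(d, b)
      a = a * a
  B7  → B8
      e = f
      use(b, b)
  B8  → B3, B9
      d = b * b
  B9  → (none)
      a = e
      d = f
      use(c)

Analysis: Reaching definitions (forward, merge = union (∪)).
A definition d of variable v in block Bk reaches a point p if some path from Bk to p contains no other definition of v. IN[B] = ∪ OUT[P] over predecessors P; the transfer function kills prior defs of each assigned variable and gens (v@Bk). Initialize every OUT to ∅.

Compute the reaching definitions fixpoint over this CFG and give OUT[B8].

Per-block solution:
  B0:  IN={}  OUT={c@B0}
  B1:  IN={c@B0}  OUT={a@B1, b@B1, c@B0}
  B2:  IN={a@B1, b@B1, c@B0}  OUT={a@B1, b@B2, c@B0, f@B2}
  B3:  IN={a@B1, a@B6, b@B2, b@B5, c@B0, c@B3, d@B8, e@B7, f@B2, f@B3}  OUT={a@B3, b@B2, b@B5, c@B3, d@B8, e@B7, f@B3}
  B4:  IN={a@B3, b@B2, b@B5, c@B3, d@B8, e@B7, f@B3}  OUT={a@B4, b@B2, b@B5, c@B3, d@B8, e@B7, f@B3}
  B5:  IN={a@B4, b@B2, b@B5, c@B3, d@B8, e@B7, f@B3}  OUT={a@B4, b@B5, c@B3, d@B5, e@B7, f@B3}
  B6:  IN={a@B4, b@B5, c@B3, d@B5, e@B7, f@B3}  OUT={a@B6, b@B5, c@B3, d@B6, e@B7, f@B3}
  B7:  IN={a@B6, b@B5, c@B3, d@B6, e@B7, f@B3}  OUT={a@B6, b@B5, c@B3, d@B6, e@B7, f@B3}
  B8:  IN={a@B6, b@B5, c@B3, d@B6, e@B7, f@B3}  OUT={a@B6, b@B5, c@B3, d@B8, e@B7, f@B3}
  B9:  IN={a@B6, b@B5, c@B3, d@B8, e@B7, f@B3}  OUT={a@B9, b@B5, c@B3, d@B9, e@B7, f@B3}

Merge at B8: IN[B8] = OUT[B7] = {a@B6, b@B5, c@B3, d@B6, e@B7, f@B3}
Applying B8's transfer function to that IN value gives OUT[B8] (row B8 above).

Answer: {a@B6, b@B5, c@B3, d@B8, e@B7, f@B3}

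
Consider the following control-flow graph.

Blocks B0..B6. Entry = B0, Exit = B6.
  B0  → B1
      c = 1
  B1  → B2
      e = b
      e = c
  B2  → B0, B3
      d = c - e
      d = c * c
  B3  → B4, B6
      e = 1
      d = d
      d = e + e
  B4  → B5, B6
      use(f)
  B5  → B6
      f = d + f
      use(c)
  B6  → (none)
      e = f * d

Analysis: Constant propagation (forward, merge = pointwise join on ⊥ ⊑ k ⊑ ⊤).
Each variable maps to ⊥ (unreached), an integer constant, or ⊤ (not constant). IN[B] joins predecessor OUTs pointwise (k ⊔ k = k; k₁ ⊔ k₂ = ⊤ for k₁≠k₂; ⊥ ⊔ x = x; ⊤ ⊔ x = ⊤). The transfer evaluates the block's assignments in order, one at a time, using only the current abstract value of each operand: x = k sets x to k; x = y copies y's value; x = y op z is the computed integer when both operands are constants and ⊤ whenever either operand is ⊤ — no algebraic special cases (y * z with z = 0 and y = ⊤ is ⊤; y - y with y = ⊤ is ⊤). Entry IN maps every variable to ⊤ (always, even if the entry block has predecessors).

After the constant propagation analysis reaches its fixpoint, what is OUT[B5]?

Converged values:
  B0:  IN=(all ⊤)  OUT={c:1; rest ⊤}
  B1:  IN={c:1; rest ⊤}  OUT={c:1, e:1; rest ⊤}
  B2:  IN={c:1, e:1; rest ⊤}  OUT={c:1, d:1, e:1; rest ⊤}
  B3:  IN={c:1, d:1, e:1; rest ⊤}  OUT={c:1, d:2, e:1; rest ⊤}
  B4:  IN={c:1, d:2, e:1; rest ⊤}  OUT={c:1, d:2, e:1; rest ⊤}
  B5:  IN={c:1, d:2, e:1; rest ⊤}  OUT={c:1, d:2, e:1; rest ⊤}
  B6:  IN={c:1, d:2, e:1; rest ⊤}  OUT={c:1, d:2; rest ⊤}

Merge at B5: IN[B5] = OUT[B4] = {a: ⊤, b: ⊤, c: 1, d: 2, e: 1, f: ⊤}
Applying B5's transfer function to that IN value gives OUT[B5] (row B5 above).

Answer: {a: ⊤, b: ⊤, c: 1, d: 2, e: 1, f: ⊤}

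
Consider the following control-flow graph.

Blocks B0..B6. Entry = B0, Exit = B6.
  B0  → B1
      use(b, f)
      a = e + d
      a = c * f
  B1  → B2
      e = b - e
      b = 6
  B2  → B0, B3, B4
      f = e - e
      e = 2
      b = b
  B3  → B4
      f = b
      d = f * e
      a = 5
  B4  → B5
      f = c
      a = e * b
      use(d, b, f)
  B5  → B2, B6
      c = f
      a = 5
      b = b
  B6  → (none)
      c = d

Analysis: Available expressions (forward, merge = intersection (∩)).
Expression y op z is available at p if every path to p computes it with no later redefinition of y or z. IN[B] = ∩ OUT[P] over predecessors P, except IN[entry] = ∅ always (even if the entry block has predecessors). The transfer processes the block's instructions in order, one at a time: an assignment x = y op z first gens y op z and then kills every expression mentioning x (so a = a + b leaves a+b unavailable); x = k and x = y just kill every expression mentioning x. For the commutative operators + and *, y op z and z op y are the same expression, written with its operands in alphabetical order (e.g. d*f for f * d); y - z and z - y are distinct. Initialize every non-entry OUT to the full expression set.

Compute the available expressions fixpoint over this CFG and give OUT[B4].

Answer: {b*e}

Working:
Per-block solution:
  B0:  IN={}  OUT={c*f, d+e}
  B1:  IN={c*f, d+e}  OUT={c*f}
  B2:  IN={}  OUT={}
  B3:  IN={}  OUT={e*f}
  B4:  IN={}  OUT={b*e}
  B5:  IN={b*e}  OUT={}
  B6:  IN={}  OUT={}

Merge at B4: IN[B4] = OUT[B2] ∩ OUT[B3] = {}
Applying B4's transfer function to that IN value gives OUT[B4] (row B4 above).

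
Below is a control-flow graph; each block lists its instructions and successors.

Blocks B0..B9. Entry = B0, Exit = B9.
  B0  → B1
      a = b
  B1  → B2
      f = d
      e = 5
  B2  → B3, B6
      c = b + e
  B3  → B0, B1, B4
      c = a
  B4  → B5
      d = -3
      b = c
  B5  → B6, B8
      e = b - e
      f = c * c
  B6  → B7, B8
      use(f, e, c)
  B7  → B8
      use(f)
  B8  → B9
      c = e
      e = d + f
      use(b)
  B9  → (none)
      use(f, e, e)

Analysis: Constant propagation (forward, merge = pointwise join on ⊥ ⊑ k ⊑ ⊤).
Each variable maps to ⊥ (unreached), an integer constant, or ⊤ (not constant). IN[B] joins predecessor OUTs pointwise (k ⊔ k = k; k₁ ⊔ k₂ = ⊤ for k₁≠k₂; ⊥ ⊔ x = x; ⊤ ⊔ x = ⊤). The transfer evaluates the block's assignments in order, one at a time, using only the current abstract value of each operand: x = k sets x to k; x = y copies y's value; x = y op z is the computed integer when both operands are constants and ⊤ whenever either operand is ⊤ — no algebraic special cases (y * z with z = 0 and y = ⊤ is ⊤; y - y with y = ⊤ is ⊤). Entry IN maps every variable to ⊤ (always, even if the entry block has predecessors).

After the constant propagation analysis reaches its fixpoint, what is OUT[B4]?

Per-block solution:
  B0:  IN=(all ⊤)  OUT=(all ⊤)
  B1:  IN=(all ⊤)  OUT={e:5; rest ⊤}
  B2:  IN={e:5; rest ⊤}  OUT={e:5; rest ⊤}
  B3:  IN={e:5; rest ⊤}  OUT={e:5; rest ⊤}
  B4:  IN={e:5; rest ⊤}  OUT={d:-3, e:5; rest ⊤}
  B5:  IN={d:-3, e:5; rest ⊤}  OUT={d:-3; rest ⊤}
  B6:  IN=(all ⊤)  OUT=(all ⊤)
  B7:  IN=(all ⊤)  OUT=(all ⊤)
  B8:  IN=(all ⊤)  OUT=(all ⊤)
  B9:  IN=(all ⊤)  OUT=(all ⊤)

Merge at B4: IN[B4] = OUT[B3] = {a: ⊤, b: ⊤, c: ⊤, d: ⊤, e: 5, f: ⊤}
Applying B4's transfer function to that IN value gives OUT[B4] (row B4 above).

Answer: {a: ⊤, b: ⊤, c: ⊤, d: -3, e: 5, f: ⊤}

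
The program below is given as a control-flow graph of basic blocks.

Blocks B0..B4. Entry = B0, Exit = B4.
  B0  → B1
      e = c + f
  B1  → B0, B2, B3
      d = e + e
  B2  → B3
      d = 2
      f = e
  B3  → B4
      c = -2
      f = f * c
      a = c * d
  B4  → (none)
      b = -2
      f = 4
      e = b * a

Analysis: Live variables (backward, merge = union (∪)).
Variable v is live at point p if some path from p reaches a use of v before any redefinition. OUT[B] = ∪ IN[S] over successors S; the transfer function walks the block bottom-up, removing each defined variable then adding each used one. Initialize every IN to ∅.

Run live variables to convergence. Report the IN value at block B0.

Fixpoint table:
  B0: | IN={c, f} | OUT={c, e, f}
  B1: | IN={c, e, f} | OUT={c, d, e, f}
  B2: | IN={e} | OUT={d, f}
  B3: | IN={d, f} | OUT={a}
  B4: | IN={a} | OUT={}

Merge at B0: OUT[B0] = IN[B1] = {c, e, f}
Applying B0's transfer function to that OUT value gives IN[B0] (row B0 above).

Answer: {c, f}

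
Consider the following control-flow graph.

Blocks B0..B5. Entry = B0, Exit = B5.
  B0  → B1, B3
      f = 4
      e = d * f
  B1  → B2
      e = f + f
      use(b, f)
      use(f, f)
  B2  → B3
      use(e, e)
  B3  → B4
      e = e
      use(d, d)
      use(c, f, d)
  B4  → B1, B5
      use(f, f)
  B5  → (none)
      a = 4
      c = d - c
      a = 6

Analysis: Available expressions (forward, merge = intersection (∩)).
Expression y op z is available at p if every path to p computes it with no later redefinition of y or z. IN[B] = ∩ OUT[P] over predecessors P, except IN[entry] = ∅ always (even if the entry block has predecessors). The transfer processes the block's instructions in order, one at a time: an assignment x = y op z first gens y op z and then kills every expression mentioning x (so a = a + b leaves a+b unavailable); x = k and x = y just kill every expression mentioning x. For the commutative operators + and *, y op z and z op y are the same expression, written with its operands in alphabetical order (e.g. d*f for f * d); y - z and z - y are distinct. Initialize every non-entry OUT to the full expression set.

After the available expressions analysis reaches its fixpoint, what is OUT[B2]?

Answer: {d*f, f+f}

Working:
Per-block solution:
  B0:   IN={}   OUT={d*f}
  B1:   IN={d*f}   OUT={d*f, f+f}
  B2:   IN={d*f, f+f}   OUT={d*f, f+f}
  B3:   IN={d*f}   OUT={d*f}
  B4:   IN={d*f}   OUT={d*f}
  B5:   IN={d*f}   OUT={d*f}

Merge at B2: IN[B2] = OUT[B1] = {d*f, f+f}
Applying B2's transfer function to that IN value gives OUT[B2] (row B2 above).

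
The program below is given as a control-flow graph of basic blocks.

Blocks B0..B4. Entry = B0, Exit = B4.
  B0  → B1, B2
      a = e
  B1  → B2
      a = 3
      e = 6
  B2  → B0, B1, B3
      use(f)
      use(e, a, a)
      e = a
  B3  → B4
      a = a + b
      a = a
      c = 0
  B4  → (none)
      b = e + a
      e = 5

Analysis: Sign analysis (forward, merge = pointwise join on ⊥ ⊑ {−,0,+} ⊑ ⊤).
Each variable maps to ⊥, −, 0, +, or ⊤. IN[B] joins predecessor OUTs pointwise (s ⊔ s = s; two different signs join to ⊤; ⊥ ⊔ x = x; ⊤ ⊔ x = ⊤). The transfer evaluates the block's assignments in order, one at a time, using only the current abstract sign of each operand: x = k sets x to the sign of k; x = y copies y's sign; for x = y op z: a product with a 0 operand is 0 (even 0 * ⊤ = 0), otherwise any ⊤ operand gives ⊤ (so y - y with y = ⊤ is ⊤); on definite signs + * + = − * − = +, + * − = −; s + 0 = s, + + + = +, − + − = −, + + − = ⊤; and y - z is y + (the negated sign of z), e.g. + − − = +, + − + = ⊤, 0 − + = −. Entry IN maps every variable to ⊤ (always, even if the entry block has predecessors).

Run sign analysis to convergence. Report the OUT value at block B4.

Answer: {a: ⊤, b: ⊤, c: 0, d: ⊤, e: +, f: ⊤}

Working:
Per-block solution:
  B0:   IN=(all ⊤)   OUT=(all ⊤)
  B1:   IN=(all ⊤)   OUT={a:+, e:+; rest ⊤}
  B2:   IN=(all ⊤)   OUT=(all ⊤)
  B3:   IN=(all ⊤)   OUT={c:0; rest ⊤}
  B4:   IN={c:0; rest ⊤}   OUT={c:0, e:+; rest ⊤}

Merge at B4: IN[B4] = OUT[B3] = {a: ⊤, b: ⊤, c: 0, d: ⊤, e: ⊤, f: ⊤}
Applying B4's transfer function to that IN value gives OUT[B4] (row B4 above).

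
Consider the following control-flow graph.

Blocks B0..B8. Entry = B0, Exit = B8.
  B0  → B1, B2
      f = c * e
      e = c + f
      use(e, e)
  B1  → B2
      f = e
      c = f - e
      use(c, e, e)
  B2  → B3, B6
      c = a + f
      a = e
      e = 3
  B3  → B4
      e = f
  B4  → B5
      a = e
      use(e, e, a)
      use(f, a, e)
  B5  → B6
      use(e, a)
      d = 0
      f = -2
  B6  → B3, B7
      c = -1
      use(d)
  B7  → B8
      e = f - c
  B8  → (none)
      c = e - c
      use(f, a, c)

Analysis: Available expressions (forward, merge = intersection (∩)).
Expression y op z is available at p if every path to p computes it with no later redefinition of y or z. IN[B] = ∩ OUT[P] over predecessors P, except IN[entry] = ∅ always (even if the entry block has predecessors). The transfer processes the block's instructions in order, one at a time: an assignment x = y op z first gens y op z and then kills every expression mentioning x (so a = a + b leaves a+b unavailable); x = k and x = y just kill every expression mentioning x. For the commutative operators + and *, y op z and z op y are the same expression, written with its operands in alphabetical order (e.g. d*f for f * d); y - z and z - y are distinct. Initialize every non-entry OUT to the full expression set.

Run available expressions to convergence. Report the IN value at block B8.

Answer: {f-c}

Trace:
Converged values:
  B0:  IN={}  OUT={c+f}
  B1:  IN={c+f}  OUT={f-e}
  B2:  IN={}  OUT={}
  B3:  IN={}  OUT={}
  B4:  IN={}  OUT={}
  B5:  IN={}  OUT={}
  B6:  IN={}  OUT={}
  B7:  IN={}  OUT={f-c}
  B8:  IN={f-c}  OUT={}

Merge at B8: IN[B8] = OUT[B7] = {f-c}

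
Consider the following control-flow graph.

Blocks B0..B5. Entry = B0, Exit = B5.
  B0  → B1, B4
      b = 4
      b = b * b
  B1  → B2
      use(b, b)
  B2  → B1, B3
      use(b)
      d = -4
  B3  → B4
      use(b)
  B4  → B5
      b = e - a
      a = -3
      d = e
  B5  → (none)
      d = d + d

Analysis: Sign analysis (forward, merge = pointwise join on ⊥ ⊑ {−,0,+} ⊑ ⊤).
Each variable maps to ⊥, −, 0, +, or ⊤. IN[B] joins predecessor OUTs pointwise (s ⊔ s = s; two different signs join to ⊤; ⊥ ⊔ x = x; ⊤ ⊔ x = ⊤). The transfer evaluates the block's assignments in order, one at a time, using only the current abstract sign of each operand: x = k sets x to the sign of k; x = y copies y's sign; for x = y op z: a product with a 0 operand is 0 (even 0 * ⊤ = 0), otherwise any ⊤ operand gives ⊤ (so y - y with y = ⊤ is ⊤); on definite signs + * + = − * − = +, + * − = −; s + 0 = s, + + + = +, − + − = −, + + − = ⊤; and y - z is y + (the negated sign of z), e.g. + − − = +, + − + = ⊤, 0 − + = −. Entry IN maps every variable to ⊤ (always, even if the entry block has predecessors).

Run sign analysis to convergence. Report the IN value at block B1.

Answer: {a: ⊤, b: +, c: ⊤, d: ⊤, e: ⊤, f: ⊤}

Derivation:
Converged values:
  B0: | IN=(all ⊤) | OUT={b:+; rest ⊤}
  B1: | IN={b:+; rest ⊤} | OUT={b:+; rest ⊤}
  B2: | IN={b:+; rest ⊤} | OUT={b:+, d:-; rest ⊤}
  B3: | IN={b:+, d:-; rest ⊤} | OUT={b:+, d:-; rest ⊤}
  B4: | IN={b:+; rest ⊤} | OUT={a:-; rest ⊤}
  B5: | IN={a:-; rest ⊤} | OUT={a:-; rest ⊤}

Merge at B1: IN[B1] = OUT[B0] ⊔ OUT[B2] = {a: ⊤, b: +, c: ⊤, d: ⊤, e: ⊤, f: ⊤}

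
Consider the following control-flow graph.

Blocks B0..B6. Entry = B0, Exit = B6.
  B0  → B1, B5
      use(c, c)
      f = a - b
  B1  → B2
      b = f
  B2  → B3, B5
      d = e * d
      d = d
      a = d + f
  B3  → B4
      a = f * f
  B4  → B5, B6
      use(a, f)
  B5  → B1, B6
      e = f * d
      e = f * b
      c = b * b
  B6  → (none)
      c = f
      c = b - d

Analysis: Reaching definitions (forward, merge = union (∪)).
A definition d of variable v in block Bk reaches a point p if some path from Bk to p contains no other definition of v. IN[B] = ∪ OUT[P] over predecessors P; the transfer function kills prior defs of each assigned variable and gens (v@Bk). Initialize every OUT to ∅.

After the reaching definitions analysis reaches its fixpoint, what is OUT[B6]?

Answer: {a@B2, a@B3, b@B1, c@B6, d@B2, e@B5, f@B0}

Working:
Per-block solution:
  B0:  IN={}  OUT={f@B0}
  B1:  IN={a@B2, a@B3, b@B1, c@B5, d@B2, e@B5, f@B0}  OUT={a@B2, a@B3, b@B1, c@B5, d@B2, e@B5, f@B0}
  B2:  IN={a@B2, a@B3, b@B1, c@B5, d@B2, e@B5, f@B0}  OUT={a@B2, b@B1, c@B5, d@B2, e@B5, f@B0}
  B3:  IN={a@B2, b@B1, c@B5, d@B2, e@B5, f@B0}  OUT={a@B3, b@B1, c@B5, d@B2, e@B5, f@B0}
  B4:  IN={a@B3, b@B1, c@B5, d@B2, e@B5, f@B0}  OUT={a@B3, b@B1, c@B5, d@B2, e@B5, f@B0}
  B5:  IN={a@B2, a@B3, b@B1, c@B5, d@B2, e@B5, f@B0}  OUT={a@B2, a@B3, b@B1, c@B5, d@B2, e@B5, f@B0}
  B6:  IN={a@B2, a@B3, b@B1, c@B5, d@B2, e@B5, f@B0}  OUT={a@B2, a@B3, b@B1, c@B6, d@B2, e@B5, f@B0}

Merge at B6: IN[B6] = OUT[B4] ⊔ OUT[B5] = {a@B2, a@B3, b@B1, c@B5, d@B2, e@B5, f@B0}
Applying B6's transfer function to that IN value gives OUT[B6] (row B6 above).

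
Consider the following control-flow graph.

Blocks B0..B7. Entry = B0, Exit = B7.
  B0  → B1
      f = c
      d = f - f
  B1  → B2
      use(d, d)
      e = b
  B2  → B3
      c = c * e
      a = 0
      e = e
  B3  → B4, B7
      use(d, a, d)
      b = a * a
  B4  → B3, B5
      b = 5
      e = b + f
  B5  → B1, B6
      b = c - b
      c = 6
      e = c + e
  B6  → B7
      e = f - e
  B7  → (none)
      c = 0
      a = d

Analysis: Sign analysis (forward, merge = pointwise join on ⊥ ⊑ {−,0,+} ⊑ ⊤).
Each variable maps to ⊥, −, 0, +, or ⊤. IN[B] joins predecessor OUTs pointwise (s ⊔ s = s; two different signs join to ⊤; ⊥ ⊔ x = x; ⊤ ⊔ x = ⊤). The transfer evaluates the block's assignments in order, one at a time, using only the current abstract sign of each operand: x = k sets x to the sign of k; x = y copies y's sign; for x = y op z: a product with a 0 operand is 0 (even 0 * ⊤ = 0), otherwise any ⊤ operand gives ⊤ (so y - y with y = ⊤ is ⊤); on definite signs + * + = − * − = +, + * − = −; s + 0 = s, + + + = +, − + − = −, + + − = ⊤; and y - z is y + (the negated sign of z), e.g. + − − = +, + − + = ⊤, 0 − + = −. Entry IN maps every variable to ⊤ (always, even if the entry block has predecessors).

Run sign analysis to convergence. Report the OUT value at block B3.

Fixpoint table:
  B0:  IN=(all ⊤)  OUT=(all ⊤)
  B1:  IN=(all ⊤)  OUT=(all ⊤)
  B2:  IN=(all ⊤)  OUT={a:0; rest ⊤}
  B3:  IN={a:0; rest ⊤}  OUT={a:0, b:0; rest ⊤}
  B4:  IN={a:0, b:0; rest ⊤}  OUT={a:0, b:+; rest ⊤}
  B5:  IN={a:0, b:+; rest ⊤}  OUT={a:0, c:+; rest ⊤}
  B6:  IN={a:0, c:+; rest ⊤}  OUT={a:0, c:+; rest ⊤}
  B7:  IN={a:0; rest ⊤}  OUT={c:0; rest ⊤}

Merge at B3: IN[B3] = OUT[B2] ⊔ OUT[B4] = {a: 0, b: ⊤, c: ⊤, d: ⊤, e: ⊤, f: ⊤}
Applying B3's transfer function to that IN value gives OUT[B3] (row B3 above).

Answer: {a: 0, b: 0, c: ⊤, d: ⊤, e: ⊤, f: ⊤}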